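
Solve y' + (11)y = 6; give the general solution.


P(x) = 11, Q(x) = 6; integrating factor μ = e^(11x).
(μ y)' = 6e^(11x) ⇒ μ y = (6/11)e^(11x) + C.
Divide by μ: y = 6/11 + Ce^(-11x).


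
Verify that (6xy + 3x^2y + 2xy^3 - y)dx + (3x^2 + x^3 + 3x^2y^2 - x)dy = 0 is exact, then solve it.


Check exactness: ∂M/∂y = 6x + 3x^2 + 6xy^2 - 1 and ∂N/∂x = 6x + 3x^2 + 6xy^2 - 1; equal, so the equation is exact.
Integrate M with respect to x (treating y as constant): ∫M dx = 3x^2y + x^3y + x^2y^3 - xy + h(y).
Differentiate w.r.t. y and set equal to N: all terms match, so h'(y) = 0 and h is a constant absorbed into C.
General solution: 3x^2y + x^3y + x^2y^3 - xy = C.


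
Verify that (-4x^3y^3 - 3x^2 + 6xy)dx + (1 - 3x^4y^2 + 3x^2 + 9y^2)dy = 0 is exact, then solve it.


Check exactness: ∂M/∂y = -12x^3y^2 + 6x and ∂N/∂x = -12x^3y^2 + 6x; equal, so the equation is exact.
Integrate M with respect to x (treating y as constant): ∫M dx = -x^4y^3 - x^3 + 3x^2y + h(y).
Differentiate w.r.t. y and set equal to N: the x-dependent terms already match, leaving h'(y) = 1 + 9y^2. Integrate: h(y) = y + 3y^3.
So F(x,y) = y - x^4y^3 - x^3 + 3x^2y + 3y^3.
General solution: y - x^4y^3 - x^3 + 3x^2y + 3y^3 = C.


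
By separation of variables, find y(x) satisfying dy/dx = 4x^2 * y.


Separate variables: dy/y = 4x^2 dx.
Integrate: ln|y| = (4/3)x^3 + C₀.
Exponentiate: y = Ce^((4/3)x^3).


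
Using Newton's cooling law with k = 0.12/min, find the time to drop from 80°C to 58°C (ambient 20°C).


From T(t) = T_a + (T₀ - T_a)e^(-kt), set T(t) = 58:
(58 - 20) / (80 - 20) = e^(-0.12t), so t = -ln(0.633)/0.12 ≈ 3.8 minutes.


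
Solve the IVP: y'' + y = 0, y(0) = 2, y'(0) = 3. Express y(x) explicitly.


Characteristic roots of r² + 1 = 0 are ±1i, so y = C₁cos(x) + C₂sin(x).
Apply y(0) = 2: C₁ = 2. Differentiate and apply y'(0) = 3: 1·C₂ = 3, so C₂ = 3.
Particular solution: y = 2cos(x) + 3sin(x).


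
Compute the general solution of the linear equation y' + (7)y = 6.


P(x) = 7, Q(x) = 6; integrating factor μ = e^(7x).
(μ y)' = 6e^(7x) ⇒ μ y = (6/7)e^(7x) + C.
Divide by μ: y = 6/7 + Ce^(-7x).


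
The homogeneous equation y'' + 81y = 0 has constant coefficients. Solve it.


Characteristic equation: r² + 81 = 0.
Discriminant is negative; roots r = 0 ± 9i (complex conjugate pair).
General solution uses e^(α x)(C₁ cos(β x) + C₂ sin(β x)): y = C₁cos(9x) + C₂sin(9x).


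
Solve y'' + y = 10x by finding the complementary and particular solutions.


Homogeneous: r² + 1 = 0 ⇒ r = ±1i, y_h = C₁cos(x) + C₂sin(x).
Polynomial forcing; try y_p = Ax + B. Then y_p'' + 1 y_p = 1(Ax + B) = 10x, so B = 0 and A = 10.
General solution: y = C₁cos(x) + C₂sin(x) + 10x.


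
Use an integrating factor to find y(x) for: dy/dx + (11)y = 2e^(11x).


P(x) = 11 ⇒ μ = e^(11x).
(μ y)' = 2e^(22x) ⇒ μ y = (2/22)e^(22x) + C.
Divide by μ: y = (1/11)e^(11x) + Ce^(-11x).


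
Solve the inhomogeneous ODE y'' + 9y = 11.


Homogeneous part: r² + 9 = 0 ⇒ r = ±3i, so y_h = C₁cos(3x) + C₂sin(3x).
Try constant y_p = A; plug in: 9A = 11 ⇒ A = 11/9.
General solution: y = C₁cos(3x) + C₂sin(3x) + 11/9.


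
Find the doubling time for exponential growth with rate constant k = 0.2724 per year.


Exponential growth: P(t) = P₀ e^(0.2724t). Set P(t)/P₀ = 2: e^(0.2724t) = 2.
Solve: t = ln(2)/0.2724 ≈ 2.54 years.


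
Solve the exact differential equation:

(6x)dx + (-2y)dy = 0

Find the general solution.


Check exactness: ∂M/∂y = 0 and ∂N/∂x = 0; equal, so the equation is exact.
Integrate M with respect to x (treating y as constant): ∫M dx = 3x^2 + h(y).
Differentiate w.r.t. y and set equal to N: the x-dependent terms already match, leaving h'(y) = -2y. Integrate: h(y) = -y^2.
So F(x,y) = -y^2 + 3x^2.
General solution: -y^2 + 3x^2 = C.


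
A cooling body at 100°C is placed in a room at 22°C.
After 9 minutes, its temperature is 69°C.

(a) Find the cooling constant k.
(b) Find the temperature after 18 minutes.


Newton's law: T(t) = T_a + (T₀ - T_a)e^(-kt).
(a) Use T(9) = 69: (69 - 22)/(100 - 22) = e^(-k·9), so k = -ln(0.603)/9 ≈ 0.0563.
(b) Apply k to t = 18: T(18) = 22 + (78)e^(-1.013) ≈ 50.3°C.


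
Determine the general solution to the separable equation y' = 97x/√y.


Separate: √y dy = 97x dx.
Integrate: (2/3)y^(3/2) = (97/2)x² + C.


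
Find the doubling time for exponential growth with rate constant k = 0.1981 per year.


Exponential growth: P(t) = P₀ e^(0.1981t). Set P(t)/P₀ = 2: e^(0.1981t) = 2.
Solve: t = ln(2)/0.1981 ≈ 3.50 years.


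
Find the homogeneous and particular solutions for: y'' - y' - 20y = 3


Characteristic roots of r² - r - 20 = 0 are 5, -4.
y_h = C₁e^(5x) + C₂e^(-4x).
Forcing exponent 0 is not a characteristic root; try y_p = A.
Substitute: A·(0 + (-1)·0 + (-20)) = A·-20 = 3, so A = -3/20.
General solution: y = C₁e^(5x) + C₂e^(-4x) - 3/20.


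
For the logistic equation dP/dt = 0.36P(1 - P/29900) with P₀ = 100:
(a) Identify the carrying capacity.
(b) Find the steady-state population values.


Logistic ODE dP/dt = 0.36P(1 - P/29900) has equilibria where dP/dt = 0, i.e. P = 0 or P = 29900.
The coefficient (1 - P/K) = 0 when P = K, identifying K = 29900 as the carrying capacity.
(a) K = 29900; (b) equilibria P = 0 and P = 29900.


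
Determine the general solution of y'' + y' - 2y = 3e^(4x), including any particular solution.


Characteristic roots of r² + r - 2 = 0 are 1, -2.
y_h = C₁e^(x) + C₂e^(-2x).
Forcing exponent 4 is not a characteristic root; try y_p = Ae^(4x).
Substitute: A·(16 + (1)·4 + (-2)) = A·18 = 3, so A = 1/6.
General solution: y = C₁e^(x) + C₂e^(-2x) + (1/6)e^(4x).


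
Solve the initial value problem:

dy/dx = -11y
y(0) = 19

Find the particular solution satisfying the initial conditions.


General solution of y' = -11y is y = Ce^(-11x).
Apply y(0) = 19: C = 19.
Particular solution: y = 19e^(-11x).


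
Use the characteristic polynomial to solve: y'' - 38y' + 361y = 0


Characteristic equation: r² - 38r + 361 = 0, i.e. (r - 19)² = 0.
Repeated root r = 19; include an x factor for the second linearly independent solution.
General solution: y = (C₁ + C₂x)e^(19x).


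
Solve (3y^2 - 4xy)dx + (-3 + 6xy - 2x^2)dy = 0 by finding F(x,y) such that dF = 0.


Check exactness: ∂M/∂y = 6y - 4x and ∂N/∂x = 6y - 4x; equal, so the equation is exact.
Integrate M with respect to x (treating y as constant): ∫M dx = 3xy^2 - 2x^2y + h(y).
Differentiate w.r.t. y and set equal to N: the x-dependent terms already match, leaving h'(y) = -3. Integrate: h(y) = -3y.
So F(x,y) = -3y + 3xy^2 - 2x^2y.
General solution: -3y + 3xy^2 - 2x^2y = C.


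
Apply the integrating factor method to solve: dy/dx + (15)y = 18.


P(x) = 15, Q(x) = 18; integrating factor μ = e^(15x).
(μ y)' = 18e^(15x) ⇒ μ y = (6/5)e^(15x) + C.
Divide by μ: y = 6/5 + Ce^(-15x).


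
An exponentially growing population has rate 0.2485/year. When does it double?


Exponential growth: P(t) = P₀ e^(0.2485t). Set P(t)/P₀ = 2: e^(0.2485t) = 2.
Solve: t = ln(2)/0.2485 ≈ 2.79 years.


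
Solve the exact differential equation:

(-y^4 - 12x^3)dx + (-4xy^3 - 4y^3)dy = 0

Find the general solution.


Check exactness: ∂M/∂y = -4y^3 and ∂N/∂x = -4y^3; equal, so the equation is exact.
Integrate M with respect to x (treating y as constant): ∫M dx = -xy^4 - 3x^4 + h(y).
Differentiate w.r.t. y and set equal to N: the x-dependent terms already match, leaving h'(y) = -4y^3. Integrate: h(y) = -y^4.
So F(x,y) = -xy^4 - y^4 - 3x^4.
General solution: -xy^4 - y^4 - 3x^4 = C.


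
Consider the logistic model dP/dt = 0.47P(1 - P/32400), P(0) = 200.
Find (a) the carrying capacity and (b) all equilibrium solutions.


Logistic ODE dP/dt = 0.47P(1 - P/32400) has equilibria where dP/dt = 0, i.e. P = 0 or P = 32400.
The coefficient (1 - P/K) = 0 when P = K, identifying K = 32400 as the carrying capacity.
(a) K = 32400; (b) equilibria P = 0 and P = 32400.


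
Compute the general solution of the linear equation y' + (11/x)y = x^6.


P(x) = 11/x ⇒ μ = x^11.
(x^11 y)' = x^17 ⇒ x^11 y = x^18/(18) + C.
Solve for y: y = (1/18)x^7 + C/x^11.


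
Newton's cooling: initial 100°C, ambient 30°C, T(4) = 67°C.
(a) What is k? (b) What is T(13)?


Newton's law: T(t) = T_a + (T₀ - T_a)e^(-kt).
(a) Use T(4) = 67: (67 - 30)/(100 - 30) = e^(-k·4), so k = -ln(0.529)/4 ≈ 0.1594.
(b) Apply k to t = 13: T(13) = 30 + (70)e^(-2.072) ≈ 38.8°C.


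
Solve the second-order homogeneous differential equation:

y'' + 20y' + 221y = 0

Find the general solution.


Characteristic equation: r² + 20r + 221 = 0.
Discriminant is negative; roots r = -10 ± 11i (complex conjugate pair).
General solution uses e^(α x)(C₁ cos(β x) + C₂ sin(β x)): y = e^(-10x)(C₁cos(11x) + C₂sin(11x)).


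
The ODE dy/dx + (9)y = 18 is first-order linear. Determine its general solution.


P(x) = 9, Q(x) = 18; integrating factor μ = e^(9x).
(μ y)' = 18e^(9x) ⇒ μ y = 2e^(9x) + C.
Divide by μ: y = 2 + Ce^(-9x).


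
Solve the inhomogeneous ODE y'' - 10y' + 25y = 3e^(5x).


Characteristic polynomial (r - 5)² = 0; repeated root r = 5.
y_h = (C₁ + C₂x)e^(5x). Forcing matches the repeated root (resonance), so try y_p = Ax² e^(5x).
Substitute and solve for A: 2A = 3, so A = 3/2.
General solution: y = (C₁ + C₂x + (3/2)x²)e^(5x).


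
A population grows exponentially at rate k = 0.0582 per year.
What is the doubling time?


Exponential growth: P(t) = P₀ e^(0.0582t). Set P(t)/P₀ = 2: e^(0.0582t) = 2.
Solve: t = ln(2)/0.0582 ≈ 11.91 years.


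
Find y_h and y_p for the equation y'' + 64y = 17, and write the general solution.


Homogeneous part: r² + 64 = 0 ⇒ r = ±8i, so y_h = C₁cos(8x) + C₂sin(8x).
Try constant y_p = A; plug in: 64A = 17 ⇒ A = 17/64.
General solution: y = C₁cos(8x) + C₂sin(8x) + 17/64.


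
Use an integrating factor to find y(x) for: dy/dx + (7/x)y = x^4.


P(x) = 7/x ⇒ μ = x^7.
(x^7 y)' = x^11 ⇒ x^7 y = x^12/(12) + C.
Solve for y: y = (1/12)x^5 + C/x^7.


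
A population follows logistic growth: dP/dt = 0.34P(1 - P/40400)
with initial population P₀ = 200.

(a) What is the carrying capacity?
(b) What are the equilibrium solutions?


Logistic ODE dP/dt = 0.34P(1 - P/40400) has equilibria where dP/dt = 0, i.e. P = 0 or P = 40400.
The coefficient (1 - P/K) = 0 when P = K, identifying K = 40400 as the carrying capacity.
(a) K = 40400; (b) equilibria P = 0 and P = 40400.


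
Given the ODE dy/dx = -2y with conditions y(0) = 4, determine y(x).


General solution of y' = -2y is y = Ce^(-2x).
Apply y(0) = 4: C = 4.
Particular solution: y = 4e^(-2x).


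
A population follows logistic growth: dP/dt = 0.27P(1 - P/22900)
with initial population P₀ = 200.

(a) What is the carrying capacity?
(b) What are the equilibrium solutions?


Logistic ODE dP/dt = 0.27P(1 - P/22900) has equilibria where dP/dt = 0, i.e. P = 0 or P = 22900.
The coefficient (1 - P/K) = 0 when P = K, identifying K = 22900 as the carrying capacity.
(a) K = 22900; (b) equilibria P = 0 and P = 22900.


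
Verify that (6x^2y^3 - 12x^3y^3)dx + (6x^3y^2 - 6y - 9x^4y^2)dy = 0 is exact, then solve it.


Check exactness: ∂M/∂y = 18x^2y^2 - 36x^3y^2 and ∂N/∂x = 18x^2y^2 - 36x^3y^2; equal, so the equation is exact.
Integrate M with respect to x (treating y as constant): ∫M dx = 2x^3y^3 - 3x^4y^3 + h(y).
Differentiate w.r.t. y and set equal to N: the x-dependent terms already match, leaving h'(y) = -6y. Integrate: h(y) = -3y^2.
So F(x,y) = 2x^3y^3 - 3y^2 - 3x^4y^3.
General solution: 2x^3y^3 - 3y^2 - 3x^4y^3 = C.


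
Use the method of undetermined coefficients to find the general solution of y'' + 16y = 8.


Homogeneous part: r² + 16 = 0 ⇒ r = ±4i, so y_h = C₁cos(4x) + C₂sin(4x).
Try constant y_p = A; plug in: 16A = 8 ⇒ A = 1/2.
General solution: y = C₁cos(4x) + C₂sin(4x) + 1/2.


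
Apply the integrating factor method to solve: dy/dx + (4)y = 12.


P(x) = 4, Q(x) = 12; integrating factor μ = e^(4x).
(μ y)' = 12e^(4x) ⇒ μ y = 3e^(4x) + C.
Divide by μ: y = 3 + Ce^(-4x).


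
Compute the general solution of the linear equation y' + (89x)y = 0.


P(x) = 89x ⇒ μ = e^((89/2)x²).
Q(x) = 0 so μ y is constant: y = Ce^(-(89/2)x²).


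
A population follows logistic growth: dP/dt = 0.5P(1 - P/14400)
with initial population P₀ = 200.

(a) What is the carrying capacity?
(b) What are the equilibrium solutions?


Logistic ODE dP/dt = 0.5P(1 - P/14400) has equilibria where dP/dt = 0, i.e. P = 0 or P = 14400.
The coefficient (1 - P/K) = 0 when P = K, identifying K = 14400 as the carrying capacity.
(a) K = 14400; (b) equilibria P = 0 and P = 14400.


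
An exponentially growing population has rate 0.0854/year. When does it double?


Exponential growth: P(t) = P₀ e^(0.0854t). Set P(t)/P₀ = 2: e^(0.0854t) = 2.
Solve: t = ln(2)/0.0854 ≈ 8.12 years.


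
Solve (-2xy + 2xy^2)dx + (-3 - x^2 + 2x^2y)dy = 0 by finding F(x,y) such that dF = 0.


Check exactness: ∂M/∂y = -2x + 4xy and ∂N/∂x = -2x + 4xy; equal, so the equation is exact.
Integrate M with respect to x (treating y as constant): ∫M dx = -x^2y + x^2y^2 + h(y).
Differentiate w.r.t. y and set equal to N: the x-dependent terms already match, leaving h'(y) = -3. Integrate: h(y) = -3y.
So F(x,y) = -3y - x^2y + x^2y^2.
General solution: -3y - x^2y + x^2y^2 = C.


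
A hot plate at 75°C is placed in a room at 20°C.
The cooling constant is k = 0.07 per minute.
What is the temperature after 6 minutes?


Newton's law: dT/dt = -k(T - T_a) has solution T(t) = T_a + (T₀ - T_a)e^(-kt).
Plug in T_a = 20, T₀ = 75, k = 0.07, t = 6: T(6) = 20 + (55)e^(-0.42) ≈ 56.1°C.


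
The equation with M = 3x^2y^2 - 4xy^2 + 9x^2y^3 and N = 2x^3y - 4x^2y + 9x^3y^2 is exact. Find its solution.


Check exactness: ∂M/∂y = 6x^2y - 8xy + 27x^2y^2 and ∂N/∂x = 6x^2y - 8xy + 27x^2y^2; equal, so the equation is exact.
Integrate M with respect to x (treating y as constant): ∫M dx = x^3y^2 - 2x^2y^2 + 3x^3y^3 + h(y).
Differentiate w.r.t. y and set equal to N: all terms match, so h'(y) = 0 and h is a constant absorbed into C.
General solution: x^3y^2 - 2x^2y^2 + 3x^3y^3 = C.


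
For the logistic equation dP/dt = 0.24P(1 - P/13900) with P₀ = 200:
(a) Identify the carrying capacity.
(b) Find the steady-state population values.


Logistic ODE dP/dt = 0.24P(1 - P/13900) has equilibria where dP/dt = 0, i.e. P = 0 or P = 13900.
The coefficient (1 - P/K) = 0 when P = K, identifying K = 13900 as the carrying capacity.
(a) K = 13900; (b) equilibria P = 0 and P = 13900.


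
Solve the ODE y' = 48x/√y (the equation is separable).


Separate: √y dy = 48x dx.
Integrate: (2/3)y^(3/2) = 24x² + C.


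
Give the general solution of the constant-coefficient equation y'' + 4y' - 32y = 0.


Characteristic equation: r² + 4r - 32 = 0.
Factor: (r + 8)(r - 4) = 0 ⇒ r = -8, 4 (distinct real).
General solution: y = C₁e^(-8x) + C₂e^(4x).


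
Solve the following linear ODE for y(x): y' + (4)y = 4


P(x) = 4, Q(x) = 4; integrating factor μ = e^(4x).
(μ y)' = 4e^(4x) ⇒ μ y = e^(4x) + C.
Divide by μ: y = 1 + Ce^(-4x).


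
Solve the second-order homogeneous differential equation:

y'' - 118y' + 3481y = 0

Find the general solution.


Characteristic equation: r² - 118r + 3481 = 0, i.e. (r - 59)² = 0.
Repeated root r = 59; include an x factor for the second linearly independent solution.
General solution: y = (C₁ + C₂x)e^(59x).


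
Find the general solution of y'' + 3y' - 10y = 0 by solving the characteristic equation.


Characteristic equation: r² + 3r - 10 = 0.
Factor: (r - 2)(r + 5) = 0 ⇒ r = 2, -5 (distinct real).
General solution: y = C₁e^(2x) + C₂e^(-5x).


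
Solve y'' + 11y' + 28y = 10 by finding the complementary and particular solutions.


Characteristic roots of r² + 11r + 28 = 0 are -7, -4.
y_h = C₁e^(-7x) + C₂e^(-4x).
Constant forcing; try y_p = A. Then 28A = 10 ⇒ A = 5/14.
General solution: y = C₁e^(-7x) + C₂e^(-4x) + 5/14.


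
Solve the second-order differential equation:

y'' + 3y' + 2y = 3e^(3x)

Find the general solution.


Characteristic roots of r² + 3r + 2 = 0 are -1, -2.
y_h = C₁e^(-x) + C₂e^(-2x).
Forcing exponent 3 is not a characteristic root; try y_p = Ae^(3x).
Substitute: A·(9 + (3)·3 + (2)) = A·20 = 3, so A = 3/20.
General solution: y = C₁e^(-x) + C₂e^(-2x) + (3/20)e^(3x).


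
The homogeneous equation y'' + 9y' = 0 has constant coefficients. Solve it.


Characteristic equation: r² + 9r = 0.
Factor: (r - 0)(r + 9) = 0 ⇒ r = 0, -9 (distinct real).
General solution: y = C₁ + C₂e^(-9x).


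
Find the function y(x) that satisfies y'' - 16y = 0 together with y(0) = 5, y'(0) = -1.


Characteristic roots of r² - 16 = 0 are 4, -4.
General solution y = c₁ e^(4x) + c₂ e^(-4x).
Apply y(0) = 5: c₁ + c₂ = 5. Apply y'(0) = -1: 4 c₁ - 4 c₂ = -1.
Solve: c₁ = 19/8, c₂ = 21/8.
Particular solution: y = (19/8)e^(4x) + (21/8)e^(-4x).


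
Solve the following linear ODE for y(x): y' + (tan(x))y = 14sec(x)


P(x) = tan(x) ⇒ μ = e^(∫tan(x)dx) = sec(x).
(sec(x) y)' = 14sec²(x) ⇒ sec(x) y = 14tan(x) + C.
Multiply by cos(x): y = 14sin(x) + C·cos(x).


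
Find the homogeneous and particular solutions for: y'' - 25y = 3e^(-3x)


Characteristic roots of r² - 25 = 0 are 5, -5.
y_h = C₁e^(5x) + C₂e^(-5x).
Forcing exponent -3 is not a characteristic root; try y_p = Ae^(-3x).
Substitute: A·(9 + (0)·-3 + (-25)) = A·-16 = 3, so A = -3/16.
General solution: y = C₁e^(5x) + C₂e^(-5x) - (3/16)e^(-3x).


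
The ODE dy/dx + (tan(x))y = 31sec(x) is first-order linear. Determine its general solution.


P(x) = tan(x) ⇒ μ = e^(∫tan(x)dx) = sec(x).
(sec(x) y)' = 31sec²(x) ⇒ sec(x) y = 31tan(x) + C.
Multiply by cos(x): y = 31sin(x) + C·cos(x).


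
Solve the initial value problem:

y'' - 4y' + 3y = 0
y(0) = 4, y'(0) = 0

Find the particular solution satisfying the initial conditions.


Characteristic roots of r² - 4r + 3 = 0 are 1, 3.
General solution y = c₁ e^(x) + c₂ e^(3x).
Apply y(0) = 4: c₁ + c₂ = 4. Apply y'(0) = 0: 1 c₁ + 3 c₂ = 0.
Solve: c₁ = 6, c₂ = -2.
Particular solution: y = 6e^(x) - 2e^(3x).


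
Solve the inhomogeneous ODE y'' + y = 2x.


Homogeneous: r² + 1 = 0 ⇒ r = ±1i, y_h = C₁cos(x) + C₂sin(x).
Polynomial forcing; try y_p = Ax + B. Then y_p'' + 1 y_p = 1(Ax + B) = 2x, so B = 0 and A = 2.
General solution: y = C₁cos(x) + C₂sin(x) + 2x.


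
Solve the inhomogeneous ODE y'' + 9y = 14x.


Homogeneous: r² + 9 = 0 ⇒ r = ±3i, y_h = C₁cos(3x) + C₂sin(3x).
Polynomial forcing; try y_p = Ax + B. Then y_p'' + 9 y_p = 9(Ax + B) = 14x, so B = 0 and A = 14/9.
General solution: y = C₁cos(3x) + C₂sin(3x) + (14/9)x.


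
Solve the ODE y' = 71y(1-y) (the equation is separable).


Separate: dy/[y(1-y)] = 71 dx.
Partial fractions: 1/[y(1-y)] = 1/y + 1/(1-y).
Integrate: ln|y/(1-y)| = 71x + C₀.
Solve for y: y = 1/(1 + Ce^(-71x)).


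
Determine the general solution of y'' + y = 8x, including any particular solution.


Homogeneous: r² + 1 = 0 ⇒ r = ±1i, y_h = C₁cos(x) + C₂sin(x).
Polynomial forcing; try y_p = Ax + B. Then y_p'' + 1 y_p = 1(Ax + B) = 8x, so B = 0 and A = 8.
General solution: y = C₁cos(x) + C₂sin(x) + 8x.


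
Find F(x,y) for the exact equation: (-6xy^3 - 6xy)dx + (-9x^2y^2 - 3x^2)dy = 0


Check exactness: ∂M/∂y = -18xy^2 - 6x and ∂N/∂x = -18xy^2 - 6x; equal, so the equation is exact.
Integrate M with respect to x (treating y as constant): ∫M dx = -3x^2y^3 - 3x^2y + h(y).
Differentiate w.r.t. y and set equal to N: all terms match, so h'(y) = 0 and h is a constant absorbed into C.
General solution: -3x^2y^3 - 3x^2y = C.


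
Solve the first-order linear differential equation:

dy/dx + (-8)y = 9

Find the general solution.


P(x) = -8 ⇒ μ = e^(-8x).
(μ y)' = 9e^(-8x) ⇒ μ y = -(9/8)e^(-8x) + C.
Divide by μ: y = -9/8 + Ce^(8x).


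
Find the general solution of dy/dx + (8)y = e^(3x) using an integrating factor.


P(x) = 8 ⇒ μ = e^(8x).
(μ y)' = e^(11x) ⇒ μ y = e^(11x)/11 + C.
Divide by μ: y = (1/11)e^(3x) + Ce^(-8x).


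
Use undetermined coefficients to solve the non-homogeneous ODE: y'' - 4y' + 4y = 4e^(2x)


Characteristic polynomial (r - 2)² = 0; repeated root r = 2.
y_h = (C₁ + C₂x)e^(2x). Forcing matches the repeated root (resonance), so try y_p = Ax² e^(2x).
Substitute and solve for A: 2A = 4, so A = 2.
General solution: y = (C₁ + C₂x + 2x²)e^(2x).


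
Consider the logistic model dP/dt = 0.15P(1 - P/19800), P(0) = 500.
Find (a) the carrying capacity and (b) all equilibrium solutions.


Logistic ODE dP/dt = 0.15P(1 - P/19800) has equilibria where dP/dt = 0, i.e. P = 0 or P = 19800.
The coefficient (1 - P/K) = 0 when P = K, identifying K = 19800 as the carrying capacity.
(a) K = 19800; (b) equilibria P = 0 and P = 19800.


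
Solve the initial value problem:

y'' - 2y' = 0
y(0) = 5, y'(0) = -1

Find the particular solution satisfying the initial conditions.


Characteristic roots of r² - 2r = 0 are 0, 2.
General solution y = c₁ + c₂ e^(2x).
Apply y(0) = 5: c₁ + c₂ = 5. Apply y'(0) = -1: 0 c₁ + 2 c₂ = -1.
Solve: c₁ = 11/2, c₂ = -1/2.
Particular solution: y = 11/2 - (1/2)e^(2x).


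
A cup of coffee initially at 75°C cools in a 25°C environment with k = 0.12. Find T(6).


Newton's law: dT/dt = -k(T - T_a) has solution T(t) = T_a + (T₀ - T_a)e^(-kt).
Plug in T_a = 25, T₀ = 75, k = 0.12, t = 6: T(6) = 25 + (50)e^(-0.72) ≈ 49.3°C.


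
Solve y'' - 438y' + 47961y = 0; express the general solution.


Characteristic equation: r² - 438r + 47961 = 0, i.e. (r - 219)² = 0.
Repeated root r = 219; include an x factor for the second linearly independent solution.
General solution: y = (C₁ + C₂x)e^(219x).


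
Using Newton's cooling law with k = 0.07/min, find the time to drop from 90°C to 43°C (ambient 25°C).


From T(t) = T_a + (T₀ - T_a)e^(-kt), set T(t) = 43:
(43 - 25) / (90 - 25) = e^(-0.07t), so t = -ln(0.277)/0.07 ≈ 18.3 minutes.


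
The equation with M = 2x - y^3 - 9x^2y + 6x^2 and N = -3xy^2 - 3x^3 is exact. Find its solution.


Check exactness: ∂M/∂y = -3y^2 - 9x^2 and ∂N/∂x = -3y^2 - 9x^2; equal, so the equation is exact.
Integrate M with respect to x (treating y as constant): ∫M dx = x^2 - xy^3 - 3x^3y + 2x^3 + h(y).
Differentiate w.r.t. y and set equal to N: all terms match, so h'(y) = 0 and h is a constant absorbed into C.
General solution: x^2 - xy^3 - 3x^3y + 2x^3 = C.


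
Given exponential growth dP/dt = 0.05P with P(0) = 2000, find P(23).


The ODE dP/dt = 0.05P has solution P(t) = P(0)e^(0.05t).
Substitute P(0) = 2000 and t = 23: P(23) = 2000 e^(1.15) ≈ 6316.


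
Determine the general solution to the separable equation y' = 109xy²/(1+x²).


Separate: dy/y² = 109x/(1+x²) dx.
Integrate LHS: ∫ dy/y² = -1/y.
Integrate RHS via u = 1+x²: (109/2)ln(1+x²) + C.
Result: -1/y = (109/2)ln(1+x²) + C.


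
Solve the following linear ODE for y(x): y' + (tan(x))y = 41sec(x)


P(x) = tan(x) ⇒ μ = e^(∫tan(x)dx) = sec(x).
(sec(x) y)' = 41sec²(x) ⇒ sec(x) y = 41tan(x) + C.
Multiply by cos(x): y = 41sin(x) + C·cos(x).


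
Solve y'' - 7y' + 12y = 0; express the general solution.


Characteristic equation: r² - 7r + 12 = 0.
Factor: (r - 3)(r - 4) = 0 ⇒ r = 3, 4 (distinct real).
General solution: y = C₁e^(3x) + C₂e^(4x).


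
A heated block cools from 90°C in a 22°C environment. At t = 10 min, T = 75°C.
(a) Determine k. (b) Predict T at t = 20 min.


Newton's law: T(t) = T_a + (T₀ - T_a)e^(-kt).
(a) Use T(10) = 75: (75 - 22)/(90 - 22) = e^(-k·10), so k = -ln(0.779)/10 ≈ 0.0249.
(b) Apply k to t = 20: T(20) = 22 + (68)e^(-0.498) ≈ 63.3°C.


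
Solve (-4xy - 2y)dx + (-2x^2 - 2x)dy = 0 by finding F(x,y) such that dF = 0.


Check exactness: ∂M/∂y = -4x - 2 and ∂N/∂x = -4x - 2; equal, so the equation is exact.
Integrate M with respect to x (treating y as constant): ∫M dx = -2x^2y - 2xy + h(y).
Differentiate w.r.t. y and set equal to N: all terms match, so h'(y) = 0 and h is a constant absorbed into C.
General solution: -2x^2y - 2xy = C.


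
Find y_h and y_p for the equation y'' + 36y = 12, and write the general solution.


Homogeneous part: r² + 36 = 0 ⇒ r = ±6i, so y_h = C₁cos(6x) + C₂sin(6x).
Try constant y_p = A; plug in: 36A = 12 ⇒ A = 1/3.
General solution: y = C₁cos(6x) + C₂sin(6x) + 1/3.


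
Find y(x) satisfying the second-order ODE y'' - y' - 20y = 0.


Characteristic equation: r² - r - 20 = 0.
Factor: (r + 4)(r - 5) = 0 ⇒ r = -4, 5 (distinct real).
General solution: y = C₁e^(-4x) + C₂e^(5x).


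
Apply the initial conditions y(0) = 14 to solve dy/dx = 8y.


General solution of y' = 8y is y = Ce^(8x).
Apply y(0) = 14: C = 14.
Particular solution: y = 14e^(8x).


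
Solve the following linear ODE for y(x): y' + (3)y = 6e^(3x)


P(x) = 3 ⇒ μ = e^(3x).
(μ y)' = 6e^(6x) ⇒ μ y = (6/6)e^(6x) + C.
Divide by μ: y = e^(3x) + Ce^(-3x).


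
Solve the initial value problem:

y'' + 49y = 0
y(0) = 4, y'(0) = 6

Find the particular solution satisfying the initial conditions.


Characteristic roots of r² + 49 = 0 are ±7i, so y = C₁cos(7x) + C₂sin(7x).
Apply y(0) = 4: C₁ = 4. Differentiate and apply y'(0) = 6: 7·C₂ = 6, so C₂ = 6/7.
Particular solution: y = 4cos(7x) + (6/7)sin(7x).


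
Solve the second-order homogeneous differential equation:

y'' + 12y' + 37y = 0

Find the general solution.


Characteristic equation: r² + 12r + 37 = 0.
Discriminant is negative; roots r = -6 ± 1i (complex conjugate pair).
General solution uses e^(α x)(C₁ cos(β x) + C₂ sin(β x)): y = e^(-6x)(C₁cos(x) + C₂sin(x)).


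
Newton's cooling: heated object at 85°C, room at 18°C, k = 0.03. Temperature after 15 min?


Newton's law: dT/dt = -k(T - T_a) has solution T(t) = T_a + (T₀ - T_a)e^(-kt).
Plug in T_a = 18, T₀ = 85, k = 0.03, t = 15: T(15) = 18 + (67)e^(-0.45) ≈ 60.7°C.


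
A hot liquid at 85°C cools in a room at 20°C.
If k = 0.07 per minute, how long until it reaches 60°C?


From T(t) = T_a + (T₀ - T_a)e^(-kt), set T(t) = 60:
(60 - 20) / (85 - 20) = e^(-0.07t), so t = -ln(0.615)/0.07 ≈ 6.9 minutes.


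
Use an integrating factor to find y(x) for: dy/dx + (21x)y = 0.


P(x) = 21x ⇒ μ = e^((21/2)x²).
Q(x) = 0 so μ y is constant: y = Ce^(-(21/2)x²).


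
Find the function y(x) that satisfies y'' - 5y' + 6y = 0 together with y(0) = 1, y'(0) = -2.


Characteristic roots of r² - 5r + 6 = 0 are 3, 2.
General solution y = c₁ e^(3x) + c₂ e^(2x).
Apply y(0) = 1: c₁ + c₂ = 1. Apply y'(0) = -2: 3 c₁ + 2 c₂ = -2.
Solve: c₁ = -4, c₂ = 5.
Particular solution: y = -4e^(3x) + 5e^(2x).


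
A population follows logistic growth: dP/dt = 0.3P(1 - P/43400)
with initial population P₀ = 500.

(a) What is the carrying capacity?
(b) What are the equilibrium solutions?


Logistic ODE dP/dt = 0.3P(1 - P/43400) has equilibria where dP/dt = 0, i.e. P = 0 or P = 43400.
The coefficient (1 - P/K) = 0 when P = K, identifying K = 43400 as the carrying capacity.
(a) K = 43400; (b) equilibria P = 0 and P = 43400.


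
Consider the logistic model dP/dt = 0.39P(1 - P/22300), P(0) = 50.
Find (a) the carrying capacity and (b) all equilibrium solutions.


Logistic ODE dP/dt = 0.39P(1 - P/22300) has equilibria where dP/dt = 0, i.e. P = 0 or P = 22300.
The coefficient (1 - P/K) = 0 when P = K, identifying K = 22300 as the carrying capacity.
(a) K = 22300; (b) equilibria P = 0 and P = 22300.


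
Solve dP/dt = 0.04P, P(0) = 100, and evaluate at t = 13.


The ODE dP/dt = 0.04P has solution P(t) = P(0)e^(0.04t).
Substitute P(0) = 100 and t = 13: P(13) = 100 e^(0.52) ≈ 168.


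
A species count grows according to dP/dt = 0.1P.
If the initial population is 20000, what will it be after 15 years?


The ODE dP/dt = 0.1P has solution P(t) = P(0)e^(0.1t).
Substitute P(0) = 20000 and t = 15: P(15) = 20000 e^(1.50) ≈ 89634.


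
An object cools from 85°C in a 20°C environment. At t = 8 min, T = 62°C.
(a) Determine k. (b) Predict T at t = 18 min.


Newton's law: T(t) = T_a + (T₀ - T_a)e^(-kt).
(a) Use T(8) = 62: (62 - 20)/(85 - 20) = e^(-k·8), so k = -ln(0.646)/8 ≈ 0.0546.
(b) Apply k to t = 18: T(18) = 20 + (65)e^(-0.983) ≈ 44.3°C.


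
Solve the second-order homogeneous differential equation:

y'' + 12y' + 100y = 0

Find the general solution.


Characteristic equation: r² + 12r + 100 = 0.
Discriminant is negative; roots r = -6 ± 8i (complex conjugate pair).
General solution uses e^(α x)(C₁ cos(β x) + C₂ sin(β x)): y = e^(-6x)(C₁cos(8x) + C₂sin(8x)).


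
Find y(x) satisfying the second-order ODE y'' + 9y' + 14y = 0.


Characteristic equation: r² + 9r + 14 = 0.
Factor: (r + 7)(r + 2) = 0 ⇒ r = -7, -2 (distinct real).
General solution: y = C₁e^(-7x) + C₂e^(-2x).


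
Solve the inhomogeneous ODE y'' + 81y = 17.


Homogeneous part: r² + 81 = 0 ⇒ r = ±9i, so y_h = C₁cos(9x) + C₂sin(9x).
Try constant y_p = A; plug in: 81A = 17 ⇒ A = 17/81.
General solution: y = C₁cos(9x) + C₂sin(9x) + 17/81.


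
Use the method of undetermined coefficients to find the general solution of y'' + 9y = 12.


Homogeneous part: r² + 9 = 0 ⇒ r = ±3i, so y_h = C₁cos(3x) + C₂sin(3x).
Try constant y_p = A; plug in: 9A = 12 ⇒ A = 4/3.
General solution: y = C₁cos(3x) + C₂sin(3x) + 4/3.


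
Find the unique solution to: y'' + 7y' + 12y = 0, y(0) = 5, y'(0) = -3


Characteristic roots of r² + 7r + 12 = 0 are -3, -4.
General solution y = c₁ e^(-3x) + c₂ e^(-4x).
Apply y(0) = 5: c₁ + c₂ = 5. Apply y'(0) = -3: -3 c₁ - 4 c₂ = -3.
Solve: c₁ = 17, c₂ = -12.
Particular solution: y = 17e^(-3x) - 12e^(-4x).


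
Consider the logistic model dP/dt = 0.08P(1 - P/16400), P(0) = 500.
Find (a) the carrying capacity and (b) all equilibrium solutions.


Logistic ODE dP/dt = 0.08P(1 - P/16400) has equilibria where dP/dt = 0, i.e. P = 0 or P = 16400.
The coefficient (1 - P/K) = 0 when P = K, identifying K = 16400 as the carrying capacity.
(a) K = 16400; (b) equilibria P = 0 and P = 16400.


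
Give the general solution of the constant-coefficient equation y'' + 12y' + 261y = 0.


Characteristic equation: r² + 12r + 261 = 0.
Discriminant is negative; roots r = -6 ± 15i (complex conjugate pair).
General solution uses e^(α x)(C₁ cos(β x) + C₂ sin(β x)): y = e^(-6x)(C₁cos(15x) + C₂sin(15x)).


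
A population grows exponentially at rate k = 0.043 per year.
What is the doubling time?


Exponential growth: P(t) = P₀ e^(0.043t). Set P(t)/P₀ = 2: e^(0.043t) = 2.
Solve: t = ln(2)/0.043 ≈ 16.12 years.


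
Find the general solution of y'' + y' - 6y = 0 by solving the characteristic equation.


Characteristic equation: r² + r - 6 = 0.
Factor: (r - 2)(r + 3) = 0 ⇒ r = 2, -3 (distinct real).
General solution: y = C₁e^(2x) + C₂e^(-3x).


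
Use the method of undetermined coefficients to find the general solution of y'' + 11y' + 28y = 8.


Characteristic roots of r² + 11r + 28 = 0 are -4, -7.
y_h = C₁e^(-4x) + C₂e^(-7x).
Constant forcing; try y_p = A. Then 28A = 8 ⇒ A = 2/7.
General solution: y = C₁e^(-4x) + C₂e^(-7x) + 2/7.


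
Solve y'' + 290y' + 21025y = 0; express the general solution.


Characteristic equation: r² + 290r + 21025 = 0, i.e. (r + 145)² = 0.
Repeated root r = -145; include an x factor for the second linearly independent solution.
General solution: y = (C₁ + C₂x)e^(-145x).


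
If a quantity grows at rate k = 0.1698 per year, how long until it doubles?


Exponential growth: P(t) = P₀ e^(0.1698t). Set P(t)/P₀ = 2: e^(0.1698t) = 2.
Solve: t = ln(2)/0.1698 ≈ 4.08 years.


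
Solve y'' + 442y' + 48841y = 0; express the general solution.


Characteristic equation: r² + 442r + 48841 = 0, i.e. (r + 221)² = 0.
Repeated root r = -221; include an x factor for the second linearly independent solution.
General solution: y = (C₁ + C₂x)e^(-221x).


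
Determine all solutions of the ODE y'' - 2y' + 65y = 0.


Characteristic equation: r² - 2r + 65 = 0.
Discriminant is negative; roots r = 1 ± 8i (complex conjugate pair).
General solution uses e^(α x)(C₁ cos(β x) + C₂ sin(β x)): y = e^(x)(C₁cos(8x) + C₂sin(8x)).


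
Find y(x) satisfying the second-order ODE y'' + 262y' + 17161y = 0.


Characteristic equation: r² + 262r + 17161 = 0, i.e. (r + 131)² = 0.
Repeated root r = -131; include an x factor for the second linearly independent solution.
General solution: y = (C₁ + C₂x)e^(-131x).


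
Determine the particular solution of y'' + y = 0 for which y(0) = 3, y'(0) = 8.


Characteristic roots of r² + 1 = 0 are ±1i, so y = C₁cos(x) + C₂sin(x).
Apply y(0) = 3: C₁ = 3. Differentiate and apply y'(0) = 8: 1·C₂ = 8, so C₂ = 8.
Particular solution: y = 3cos(x) + 8sin(x).


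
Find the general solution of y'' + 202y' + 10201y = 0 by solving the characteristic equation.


Characteristic equation: r² + 202r + 10201 = 0, i.e. (r + 101)² = 0.
Repeated root r = -101; include an x factor for the second linearly independent solution.
General solution: y = (C₁ + C₂x)e^(-101x).


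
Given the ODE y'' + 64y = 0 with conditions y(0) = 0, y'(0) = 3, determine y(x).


Characteristic roots of r² + 64 = 0 are ±8i, so y = C₁cos(8x) + C₂sin(8x).
Apply y(0) = 0: C₁ = 0. Differentiate and apply y'(0) = 3: 8·C₂ = 3, so C₂ = 3/8.
Particular solution: y = (3/8)sin(8x).


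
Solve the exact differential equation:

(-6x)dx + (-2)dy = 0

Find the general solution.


Check exactness: ∂M/∂y = 0 and ∂N/∂x = 0; equal, so the equation is exact.
Integrate M with respect to x (treating y as constant): ∫M dx = -3x^2 + h(y).
Differentiate w.r.t. y and set equal to N: the x-dependent terms already match, leaving h'(y) = -2. Integrate: h(y) = -2y.
So F(x,y) = -2y - 3x^2.
General solution: -2y - 3x^2 = C.


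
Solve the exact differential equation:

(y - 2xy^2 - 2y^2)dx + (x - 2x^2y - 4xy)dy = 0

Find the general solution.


Check exactness: ∂M/∂y = 1 - 4xy - 4y and ∂N/∂x = 1 - 4xy - 4y; equal, so the equation is exact.
Integrate M with respect to x (treating y as constant): ∫M dx = xy - x^2y^2 - 2xy^2 + h(y).
Differentiate w.r.t. y and set equal to N: all terms match, so h'(y) = 0 and h is a constant absorbed into C.
General solution: xy - x^2y^2 - 2xy^2 = C.


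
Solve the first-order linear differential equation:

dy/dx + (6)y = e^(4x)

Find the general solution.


P(x) = 6 ⇒ μ = e^(6x).
(μ y)' = e^(10x) ⇒ μ y = e^(10x)/10 + C.
Divide by μ: y = (1/10)e^(4x) + Ce^(-6x).


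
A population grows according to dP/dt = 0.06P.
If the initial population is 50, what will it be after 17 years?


The ODE dP/dt = 0.06P has solution P(t) = P(0)e^(0.06t).
Substitute P(0) = 50 and t = 17: P(17) = 50 e^(1.02) ≈ 139.


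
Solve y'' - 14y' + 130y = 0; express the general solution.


Characteristic equation: r² - 14r + 130 = 0.
Discriminant is negative; roots r = 7 ± 9i (complex conjugate pair).
General solution uses e^(α x)(C₁ cos(β x) + C₂ sin(β x)): y = e^(7x)(C₁cos(9x) + C₂sin(9x)).


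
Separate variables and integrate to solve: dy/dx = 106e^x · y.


Separate variables: dy/y = 106e^x dx.
Integrate: ln|y| = 106e^x + C₀.
Exponentiate: y = Ce^(106e^x).


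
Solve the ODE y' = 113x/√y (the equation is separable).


Separate: √y dy = 113x dx.
Integrate: (2/3)y^(3/2) = (113/2)x² + C.


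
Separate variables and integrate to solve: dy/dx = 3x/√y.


Separate: √y dy = 3x dx.
Integrate: (2/3)y^(3/2) = (3/2)x² + C.


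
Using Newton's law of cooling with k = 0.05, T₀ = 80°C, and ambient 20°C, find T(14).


Newton's law: dT/dt = -k(T - T_a) has solution T(t) = T_a + (T₀ - T_a)e^(-kt).
Plug in T_a = 20, T₀ = 80, k = 0.05, t = 14: T(14) = 20 + (60)e^(-0.70) ≈ 49.8°C.


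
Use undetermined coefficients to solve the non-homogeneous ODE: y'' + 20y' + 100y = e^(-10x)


Characteristic polynomial (r + 10)² = 0; repeated root r = -10.
y_h = (C₁ + C₂x)e^(-10x). Forcing matches the repeated root (resonance), so try y_p = Ax² e^(-10x).
Substitute and solve for A: 2A = 1, so A = 1/2.
General solution: y = (C₁ + C₂x + (1/2)x²)e^(-10x).


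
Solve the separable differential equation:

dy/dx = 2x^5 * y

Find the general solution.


Separate variables: dy/y = 2x^5 dx.
Integrate: ln|y| = (1/3)x^6 + C₀.
Exponentiate: y = Ce^((1/3)x^6).


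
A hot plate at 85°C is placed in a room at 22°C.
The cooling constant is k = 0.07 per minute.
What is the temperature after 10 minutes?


Newton's law: dT/dt = -k(T - T_a) has solution T(t) = T_a + (T₀ - T_a)e^(-kt).
Plug in T_a = 22, T₀ = 85, k = 0.07, t = 10: T(10) = 22 + (63)e^(-0.70) ≈ 53.3°C.


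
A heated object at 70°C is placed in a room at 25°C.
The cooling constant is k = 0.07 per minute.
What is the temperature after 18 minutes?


Newton's law: dT/dt = -k(T - T_a) has solution T(t) = T_a + (T₀ - T_a)e^(-kt).
Plug in T_a = 25, T₀ = 70, k = 0.07, t = 18: T(18) = 25 + (45)e^(-1.26) ≈ 37.8°C.


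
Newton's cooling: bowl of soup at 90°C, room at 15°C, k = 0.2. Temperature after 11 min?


Newton's law: dT/dt = -k(T - T_a) has solution T(t) = T_a + (T₀ - T_a)e^(-kt).
Plug in T_a = 15, T₀ = 90, k = 0.2, t = 11: T(11) = 15 + (75)e^(-2.20) ≈ 23.3°C.


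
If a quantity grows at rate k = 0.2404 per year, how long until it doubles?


Exponential growth: P(t) = P₀ e^(0.2404t). Set P(t)/P₀ = 2: e^(0.2404t) = 2.
Solve: t = ln(2)/0.2404 ≈ 2.88 years.


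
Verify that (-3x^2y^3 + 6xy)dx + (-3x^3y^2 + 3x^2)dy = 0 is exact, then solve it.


Check exactness: ∂M/∂y = -9x^2y^2 + 6x and ∂N/∂x = -9x^2y^2 + 6x; equal, so the equation is exact.
Integrate M with respect to x (treating y as constant): ∫M dx = -x^3y^3 + 3x^2y + h(y).
Differentiate w.r.t. y and set equal to N: all terms match, so h'(y) = 0 and h is a constant absorbed into C.
General solution: -x^3y^3 + 3x^2y = C.


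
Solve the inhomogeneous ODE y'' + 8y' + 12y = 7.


Characteristic roots of r² + 8r + 12 = 0 are -6, -2.
y_h = C₁e^(-6x) + C₂e^(-2x).
Constant forcing; try y_p = A. Then 12A = 7 ⇒ A = 7/12.
General solution: y = C₁e^(-6x) + C₂e^(-2x) + 7/12.


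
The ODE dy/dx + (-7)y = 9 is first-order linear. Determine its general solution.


P(x) = -7 ⇒ μ = e^(-7x).
(μ y)' = 9e^(-7x) ⇒ μ y = -(9/7)e^(-7x) + C.
Divide by μ: y = -9/7 + Ce^(7x).


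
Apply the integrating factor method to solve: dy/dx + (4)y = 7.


P(x) = 4, Q(x) = 7; integrating factor μ = e^(4x).
(μ y)' = 7e^(4x) ⇒ μ y = (7/4)e^(4x) + C.
Divide by μ: y = 7/4 + Ce^(-4x).


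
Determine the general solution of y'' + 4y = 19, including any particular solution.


Homogeneous part: r² + 4 = 0 ⇒ r = ±2i, so y_h = C₁cos(2x) + C₂sin(2x).
Try constant y_p = A; plug in: 4A = 19 ⇒ A = 19/4.
General solution: y = C₁cos(2x) + C₂sin(2x) + 19/4.


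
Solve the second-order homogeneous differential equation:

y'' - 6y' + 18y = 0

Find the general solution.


Characteristic equation: r² - 6r + 18 = 0.
Discriminant is negative; roots r = 3 ± 3i (complex conjugate pair).
General solution uses e^(α x)(C₁ cos(β x) + C₂ sin(β x)): y = e^(3x)(C₁cos(3x) + C₂sin(3x)).


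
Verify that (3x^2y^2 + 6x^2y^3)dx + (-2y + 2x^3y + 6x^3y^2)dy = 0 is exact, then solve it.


Check exactness: ∂M/∂y = 6x^2y + 18x^2y^2 and ∂N/∂x = 6x^2y + 18x^2y^2; equal, so the equation is exact.
Integrate M with respect to x (treating y as constant): ∫M dx = x^3y^2 + 2x^3y^3 + h(y).
Differentiate w.r.t. y and set equal to N: the x-dependent terms already match, leaving h'(y) = -2y. Integrate: h(y) = -y^2.
So F(x,y) = -y^2 + x^3y^2 + 2x^3y^3.
General solution: -y^2 + x^3y^2 + 2x^3y^3 = C.
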